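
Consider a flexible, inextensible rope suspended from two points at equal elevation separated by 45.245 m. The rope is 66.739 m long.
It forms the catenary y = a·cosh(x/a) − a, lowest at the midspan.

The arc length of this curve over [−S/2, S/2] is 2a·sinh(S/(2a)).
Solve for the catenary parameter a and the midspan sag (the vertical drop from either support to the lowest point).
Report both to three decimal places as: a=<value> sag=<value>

seed: a₀ = √(S³/(24(L−S))) = √(45.245³/(24·21.494)) = 13.399594
iter 1: u=1.688297  f(a)=+3.280e+00  f'(a)=-4.221e+00  a ← 13.399594 − (+3.280e+00/-4.221e+00) = 14.176613
iter 2: u=1.595762  f(a)=+3.069e-01  f'(a)=-3.465e+00  a ← 14.176613 − (+3.069e-01/-3.465e+00) = 14.265195
iter 3: u=1.585853  f(a)=+3.300e-03  f'(a)=-3.390e+00  a ← 14.265195 − (+3.300e-03/-3.390e+00) = 14.266169
iter 4: u=1.585745  f(a)=+3.908e-07  f'(a)=-3.390e+00  a ← 14.266169 − (+3.908e-07/-3.390e+00) = 14.266169
iter 5: u=1.585745  f(a)=+0.000e+00  f'(a)=-3.390e+00  a ← 14.266169 − (+0.000e+00/-3.390e+00) = 14.266169
converged: |Δa| < 1e-12 after 5 iterations
sag = a·(cosh(S/(2a)) − 1) = 14.266169·(cosh(1.585745) − 1) = 22.024975
T_max/T_min = cosh(S/(2a)) = 2.543861

a=14.266 sag=22.025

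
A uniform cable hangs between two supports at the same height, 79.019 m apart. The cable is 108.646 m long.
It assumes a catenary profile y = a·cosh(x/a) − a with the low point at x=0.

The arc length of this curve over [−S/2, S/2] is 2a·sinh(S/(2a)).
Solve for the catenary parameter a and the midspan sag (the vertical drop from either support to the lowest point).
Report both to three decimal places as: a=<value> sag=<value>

seed: a₀ = √(S³/(24(L−S))) = √(79.019³/(24·29.627)) = 26.341945
iter 1: u=1.499870  f(a)=+3.517e+00  f'(a)=-2.798e+00  a ← 26.341945 − (+3.517e+00/-2.798e+00) = 27.598859
iter 2: u=1.431563  f(a)=+2.674e-01  f'(a)=-2.387e+00  a ← 27.598859 − (+2.674e-01/-2.387e+00) = 27.710860
iter 3: u=1.425777  f(a)=+1.827e-03  f'(a)=-2.355e+00  a ← 27.710860 − (+1.827e-03/-2.355e+00) = 27.711635
iter 4: u=1.425737  f(a)=+8.653e-08  f'(a)=-2.354e+00  a ← 27.711635 − (+8.653e-08/-2.354e+00) = 27.711635
iter 5: u=1.425737  f(a)=+0.000e+00  f'(a)=-2.354e+00  a ← 27.711635 − (+0.000e+00/-2.354e+00) = 27.711635
converged: |Δa| < 1e-12 after 5 iterations
sag = a·(cosh(S/(2a)) − 1) = 27.711635·(cosh(1.425737) − 1) = 33.271338
T_max/T_min = cosh(S/(2a)) = 2.200627

a=27.712 sag=33.271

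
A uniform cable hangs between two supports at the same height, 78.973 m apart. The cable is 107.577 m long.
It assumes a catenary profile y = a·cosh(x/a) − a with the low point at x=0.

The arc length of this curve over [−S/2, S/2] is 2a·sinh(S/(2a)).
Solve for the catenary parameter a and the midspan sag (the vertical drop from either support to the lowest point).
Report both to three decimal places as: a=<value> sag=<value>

a=28.134 sag=32.568

seed: a₀ = √(S³/(24(L−S))) = √(78.973³/(24·28.604)) = 26.785450
iter 1: u=1.474177  f(a)=+3.274e+00  f'(a)=-2.637e+00  a ← 26.785450 − (+3.274e+00/-2.637e+00) = 28.026758
iter 2: u=1.408886  f(a)=+2.413e-01  f'(a)=-2.262e+00  a ← 28.026758 − (+2.413e-01/-2.262e+00) = 28.133465
iter 3: u=1.403542  f(a)=+1.542e-03  f'(a)=-2.233e+00  a ← 28.133465 − (+1.542e-03/-2.233e+00) = 28.134156
iter 4: u=1.403508  f(a)=+6.386e-08  f'(a)=-2.233e+00  a ← 28.134156 − (+6.386e-08/-2.233e+00) = 28.134156
iter 5: u=1.403508  f(a)=-1.421e-14  f'(a)=-2.233e+00  a ← 28.134156 − (-1.421e-14/-2.233e+00) = 28.134156
converged: |Δa| < 1e-12 after 5 iterations
sag = a·(cosh(S/(2a)) − 1) = 28.134156·(cosh(1.403508) − 1) = 32.567850
T_max/T_min = cosh(S/(2a)) = 2.157591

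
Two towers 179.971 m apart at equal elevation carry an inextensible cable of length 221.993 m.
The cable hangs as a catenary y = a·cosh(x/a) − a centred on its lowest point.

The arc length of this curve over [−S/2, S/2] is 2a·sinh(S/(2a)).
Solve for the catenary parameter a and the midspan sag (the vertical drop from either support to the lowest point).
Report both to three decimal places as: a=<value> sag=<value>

seed: a₀ = √(S³/(24(L−S))) = √(179.971³/(24·42.022)) = 76.025593
iter 1: u=1.183621  f(a)=+3.044e+00  f'(a)=-1.268e+00  a ← 76.025593 − (+3.044e+00/-1.268e+00) = 78.425410
iter 2: u=1.147402  f(a)=+1.501e-01  f'(a)=-1.146e+00  a ← 78.425410 − (+1.501e-01/-1.146e+00) = 78.556348
iter 3: u=1.145490  f(a)=+4.066e-04  f'(a)=-1.140e+00  a ← 78.556348 − (+4.066e-04/-1.140e+00) = 78.556704
iter 4: u=1.145485  f(a)=+3.003e-09  f'(a)=-1.140e+00  a ← 78.556704 − (+3.003e-09/-1.140e+00) = 78.556704
iter 5: u=1.145485  f(a)=-2.842e-14  f'(a)=-1.140e+00  a ← 78.556704 − (-2.842e-14/-1.140e+00) = 78.556704
converged: |Δa| < 1e-12 after 5 iterations
sag = a·(cosh(S/(2a)) − 1) = 78.556704·(cosh(1.145485) − 1) = 57.426305
T_max/T_min = cosh(S/(2a)) = 1.731017

a=78.557 sag=57.426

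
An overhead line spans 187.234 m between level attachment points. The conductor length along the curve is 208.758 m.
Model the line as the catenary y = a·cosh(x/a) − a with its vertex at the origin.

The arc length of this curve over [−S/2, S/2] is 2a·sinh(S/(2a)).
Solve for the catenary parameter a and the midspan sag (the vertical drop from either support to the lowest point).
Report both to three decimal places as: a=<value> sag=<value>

a=114.617 sag=40.406

seed: a₀ = √(S³/(24(L−S))) = √(187.234³/(24·21.524)) = 112.722331
iter 1: u=0.830510  f(a)=+7.546e-01  f'(a)=-4.089e-01  a ← 112.722331 − (+7.546e-01/-4.089e-01) = 114.567837
iter 2: u=0.817132  f(a)=+1.893e-02  f'(a)=-3.886e-01  a ← 114.567837 − (+1.893e-02/-3.886e-01) = 114.616552
iter 3: u=0.816784  f(a)=+1.259e-05  f'(a)=-3.881e-01  a ← 114.616552 − (+1.259e-05/-3.881e-01) = 114.616585
iter 4: u=0.816784  f(a)=+5.542e-12  f'(a)=-3.881e-01  a ← 114.616585 − (+5.542e-12/-3.881e-01) = 114.616585
converged: |Δa| < 1e-12 after 4 iterations
sag = a·(cosh(S/(2a)) − 1) = 114.616585·(cosh(0.816784) − 1) = 40.405792
T_max/T_min = cosh(S/(2a)) = 1.352530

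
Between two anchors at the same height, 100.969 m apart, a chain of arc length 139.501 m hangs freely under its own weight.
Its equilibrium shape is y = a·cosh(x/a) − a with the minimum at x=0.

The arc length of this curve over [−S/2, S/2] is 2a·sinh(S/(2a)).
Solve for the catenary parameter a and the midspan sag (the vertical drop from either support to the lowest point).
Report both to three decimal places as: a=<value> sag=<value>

seed: a₀ = √(S³/(24(L−S))) = √(100.969³/(24·38.532)) = 33.363045
iter 1: u=1.513186  f(a)=+4.660e+00  f'(a)=-2.884e+00  a ← 33.363045 − (+4.660e+00/-2.884e+00) = 34.978816
iter 2: u=1.443288  f(a)=+3.599e-01  f'(a)=-2.454e+00  a ← 34.978816 − (+3.599e-01/-2.454e+00) = 35.125464
iter 3: u=1.437262  f(a)=+2.544e-03  f'(a)=-2.420e+00  a ← 35.125464 − (+2.544e-03/-2.420e+00) = 35.126515
iter 4: u=1.437219  f(a)=+1.291e-07  f'(a)=-2.419e+00  a ← 35.126515 − (+1.291e-07/-2.419e+00) = 35.126515
iter 5: u=1.437219  f(a)=-2.842e-14  f'(a)=-2.419e+00  a ← 35.126515 − (-2.842e-14/-2.419e+00) = 35.126515
converged: |Δa| < 1e-12 after 5 iterations
sag = a·(cosh(S/(2a)) − 1) = 35.126515·(cosh(1.437219) − 1) = 42.969607
T_max/T_min = cosh(S/(2a)) = 2.223281

a=35.127 sag=42.970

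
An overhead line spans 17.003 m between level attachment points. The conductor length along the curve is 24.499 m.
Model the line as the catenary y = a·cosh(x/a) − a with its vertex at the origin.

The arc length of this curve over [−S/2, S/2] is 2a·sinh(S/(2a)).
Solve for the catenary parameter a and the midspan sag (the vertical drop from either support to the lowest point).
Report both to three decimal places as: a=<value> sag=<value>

seed: a₀ = √(S³/(24(L−S))) = √(17.003³/(24·7.496)) = 5.227186
iter 1: u=1.626401  f(a)=+1.056e+00  f'(a)=-3.702e+00  a ← 5.227186 − (+1.056e+00/-3.702e+00) = 5.512489
iter 2: u=1.542225  f(a)=+9.264e-02  f'(a)=-3.079e+00  a ← 5.512489 − (+9.264e-02/-3.079e+00) = 5.542580
iter 3: u=1.533853  f(a)=+8.640e-04  f'(a)=-3.022e+00  a ← 5.542580 − (+8.640e-04/-3.022e+00) = 5.542866
iter 4: u=1.533773  f(a)=+7.671e-08  f'(a)=-3.021e+00  a ← 5.542866 − (+7.671e-08/-3.021e+00) = 5.542866
iter 5: u=1.533773  f(a)=+3.553e-15  f'(a)=-3.021e+00  a ← 5.542866 − (+3.553e-15/-3.021e+00) = 5.542866
converged: |Δa| < 1e-12 after 5 iterations
sag = a·(cosh(S/(2a)) − 1) = 5.542866·(cosh(1.533773) − 1) = 7.902342
T_max/T_min = cosh(S/(2a)) = 2.425678

a=5.543 sag=7.902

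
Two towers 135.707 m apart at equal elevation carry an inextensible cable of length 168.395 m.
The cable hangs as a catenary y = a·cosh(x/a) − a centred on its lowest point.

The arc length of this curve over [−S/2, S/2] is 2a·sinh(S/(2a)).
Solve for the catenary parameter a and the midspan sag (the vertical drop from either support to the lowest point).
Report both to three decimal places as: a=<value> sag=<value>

a=58.378 sag=44.078

seed: a₀ = √(S³/(24(L−S))) = √(135.707³/(24·32.688)) = 56.442154
iter 1: u=1.202178  f(a)=+2.445e+00  f'(a)=-1.335e+00  a ← 56.442154 − (+2.445e+00/-1.335e+00) = 58.274236
iter 2: u=1.164382  f(a)=+1.241e-01  f'(a)=-1.202e+00  a ← 58.274236 − (+1.241e-01/-1.202e+00) = 58.377458
iter 3: u=1.162324  f(a)=+3.575e-04  f'(a)=-1.195e+00  a ← 58.377458 − (+3.575e-04/-1.195e+00) = 58.377757
iter 4: u=1.162318  f(a)=+2.986e-09  f'(a)=-1.195e+00  a ← 58.377757 − (+2.986e-09/-1.195e+00) = 58.377757
iter 5: u=1.162318  f(a)=-2.842e-14  f'(a)=-1.195e+00  a ← 58.377757 − (-2.842e-14/-1.195e+00) = 58.377757
converged: |Δa| < 1e-12 after 5 iterations
sag = a·(cosh(S/(2a)) − 1) = 58.377757·(cosh(1.162318) − 1) = 44.077997
T_max/T_min = cosh(S/(2a)) = 1.755048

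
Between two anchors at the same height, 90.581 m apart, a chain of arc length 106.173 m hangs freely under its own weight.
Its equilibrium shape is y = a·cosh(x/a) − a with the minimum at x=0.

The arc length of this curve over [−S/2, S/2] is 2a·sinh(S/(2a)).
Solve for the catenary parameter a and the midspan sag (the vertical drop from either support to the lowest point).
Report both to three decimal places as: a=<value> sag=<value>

seed: a₀ = √(S³/(24(L−S))) = √(90.581³/(24·15.592)) = 44.565536
iter 1: u=1.016267  f(a)=+8.253e-01  f'(a)=-7.747e-01  a ← 44.565536 − (+8.253e-01/-7.747e-01) = 45.630769
iter 2: u=0.992543  f(a)=+3.052e-02  f'(a)=-7.184e-01  a ← 45.630769 − (+3.052e-02/-7.184e-01) = 45.673247
iter 3: u=0.991620  f(a)=+4.527e-05  f'(a)=-7.163e-01  a ← 45.673247 − (+4.527e-05/-7.163e-01) = 45.673310
iter 4: u=0.991619  f(a)=+9.999e-11  f'(a)=-7.162e-01  a ← 45.673310 − (+9.999e-11/-7.162e-01) = 45.673310
iter 5: u=0.991619  f(a)=-1.421e-14  f'(a)=-7.162e-01  a ← 45.673310 − (-1.421e-14/-7.162e-01) = 45.673310
converged: |Δa| < 1e-12 after 5 iterations
sag = a·(cosh(S/(2a)) − 1) = 45.673310·(cosh(0.991619) − 1) = 24.356881
T_max/T_min = cosh(S/(2a)) = 1.533285

a=45.673 sag=24.357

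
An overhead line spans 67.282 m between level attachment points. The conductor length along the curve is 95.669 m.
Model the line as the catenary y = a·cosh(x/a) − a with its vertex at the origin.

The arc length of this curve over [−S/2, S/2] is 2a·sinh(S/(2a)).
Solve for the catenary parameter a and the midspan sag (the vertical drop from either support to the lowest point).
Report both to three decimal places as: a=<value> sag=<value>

seed: a₀ = √(S³/(24(L−S))) = √(67.282³/(24·28.387)) = 21.143796
iter 1: u=1.591058  f(a)=+3.817e+00  f'(a)=-3.429e+00  a ← 21.143796 − (+3.817e+00/-3.429e+00) = 22.256968
iter 2: u=1.511482  f(a)=+3.222e-01  f'(a)=-2.873e+00  a ← 22.256968 − (+3.222e-01/-2.873e+00) = 22.369122
iter 3: u=1.503903  f(a)=+2.763e-03  f'(a)=-2.824e+00  a ← 22.369122 − (+2.763e-03/-2.824e+00) = 22.370100
iter 4: u=1.503838  f(a)=+2.069e-07  f'(a)=-2.823e+00  a ← 22.370100 − (+2.069e-07/-2.823e+00) = 22.370100
iter 5: u=1.503838  f(a)=-2.842e-14  f'(a)=-2.823e+00  a ← 22.370100 − (-2.842e-14/-2.823e+00) = 22.370100
converged: |Δa| < 1e-12 after 5 iterations
sag = a·(cosh(S/(2a)) − 1) = 22.370100·(cosh(1.503838) − 1) = 30.436725
T_max/T_min = cosh(S/(2a)) = 2.360599

a=22.370 sag=30.437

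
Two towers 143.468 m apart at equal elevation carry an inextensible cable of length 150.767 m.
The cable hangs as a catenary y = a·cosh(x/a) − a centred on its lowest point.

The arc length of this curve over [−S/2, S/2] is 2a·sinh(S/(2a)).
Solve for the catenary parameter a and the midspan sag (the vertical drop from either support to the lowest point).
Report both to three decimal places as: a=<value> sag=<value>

a=130.815 sag=20.166

seed: a₀ = √(S³/(24(L−S))) = √(143.468³/(24·7.299)) = 129.836041
iter 1: u=0.552497  f(a)=+1.122e-01  f'(a)=-1.159e-01  a ← 129.836041 − (+1.122e-01/-1.159e-01) = 130.804215
iter 2: u=0.548407  f(a)=+1.268e-03  f'(a)=-1.133e-01  a ← 130.804215 − (+1.268e-03/-1.133e-01) = 130.815403
iter 3: u=0.548361  f(a)=+1.658e-07  f'(a)=-1.133e-01  a ← 130.815403 − (+1.658e-07/-1.133e-01) = 130.815404
iter 4: u=0.548360  f(a)=+2.842e-14  f'(a)=-1.133e-01  a ← 130.815404 − (+2.842e-14/-1.133e-01) = 130.815404
converged: |Δa| < 1e-12 after 4 iterations
sag = a·(cosh(S/(2a)) − 1) = 130.815404·(cosh(0.548360) − 1) = 20.165860
T_max/T_min = cosh(S/(2a)) = 1.154155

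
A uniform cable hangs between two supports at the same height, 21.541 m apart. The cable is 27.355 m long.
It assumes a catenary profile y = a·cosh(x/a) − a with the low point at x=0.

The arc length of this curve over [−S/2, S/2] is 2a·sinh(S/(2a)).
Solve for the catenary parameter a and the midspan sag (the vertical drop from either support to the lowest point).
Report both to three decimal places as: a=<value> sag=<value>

seed: a₀ = √(S³/(24(L−S))) = √(21.541³/(24·5.814)) = 8.463610
iter 1: u=1.272566  f(a)=+4.893e-01  f'(a)=-1.610e+00  a ← 8.463610 − (+4.893e-01/-1.610e+00) = 8.767613
iter 2: u=1.228442  f(a)=+2.760e-02  f'(a)=-1.433e+00  a ← 8.767613 − (+2.760e-02/-1.433e+00) = 8.786877
iter 3: u=1.225748  f(a)=+9.942e-05  f'(a)=-1.422e+00  a ← 8.786877 − (+9.942e-05/-1.422e+00) = 8.786947
iter 4: u=1.225739  f(a)=+1.300e-09  f'(a)=-1.422e+00  a ← 8.786947 − (+1.300e-09/-1.422e+00) = 8.786947
iter 5: u=1.225739  f(a)=-3.553e-15  f'(a)=-1.422e+00  a ← 8.786947 − (-3.553e-15/-1.422e+00) = 8.786947
converged: |Δa| < 1e-12 after 5 iterations
sag = a·(cosh(S/(2a)) − 1) = 8.786947·(cosh(1.225739) − 1) = 7.469881
T_max/T_min = cosh(S/(2a)) = 1.850111

a=8.787 sag=7.470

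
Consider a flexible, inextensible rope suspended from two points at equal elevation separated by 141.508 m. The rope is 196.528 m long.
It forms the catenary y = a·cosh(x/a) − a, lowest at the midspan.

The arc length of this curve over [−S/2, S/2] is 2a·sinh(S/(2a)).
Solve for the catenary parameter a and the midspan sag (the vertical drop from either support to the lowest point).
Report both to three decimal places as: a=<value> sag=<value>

a=48.815 sag=60.906

seed: a₀ = √(S³/(24(L−S))) = √(141.508³/(24·55.020)) = 46.323949
iter 1: u=1.527374  f(a)=+6.786e+00  f'(a)=-2.978e+00  a ← 46.323949 − (+6.786e+00/-2.978e+00) = 48.602793
iter 2: u=1.455760  f(a)=+5.329e-01  f'(a)=-2.527e+00  a ← 48.602793 − (+5.329e-01/-2.527e+00) = 48.813676
iter 3: u=1.449471  f(a)=+3.905e-03  f'(a)=-2.490e+00  a ← 48.813676 − (+3.905e-03/-2.490e+00) = 48.815244
iter 4: u=1.449424  f(a)=+2.131e-07  f'(a)=-2.490e+00  a ← 48.815244 − (+2.131e-07/-2.490e+00) = 48.815244
iter 5: u=1.449424  f(a)=+0.000e+00  f'(a)=-2.490e+00  a ← 48.815244 − (+0.000e+00/-2.490e+00) = 48.815244
converged: |Δa| < 1e-12 after 5 iterations
sag = a·(cosh(S/(2a)) − 1) = 48.815244·(cosh(1.449424) − 1) = 60.905956
T_max/T_min = cosh(S/(2a)) = 2.247683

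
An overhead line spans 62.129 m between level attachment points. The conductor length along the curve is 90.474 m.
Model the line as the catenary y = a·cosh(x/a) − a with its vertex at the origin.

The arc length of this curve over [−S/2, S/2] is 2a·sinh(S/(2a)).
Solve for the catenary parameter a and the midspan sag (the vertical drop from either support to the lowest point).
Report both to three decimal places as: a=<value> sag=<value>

a=19.946 sag=29.493

seed: a₀ = √(S³/(24(L−S))) = √(62.129³/(24·28.345)) = 18.775767
iter 1: u=1.654500  f(a)=+4.142e+00  f'(a)=-3.931e+00  a ← 18.775767 − (+4.142e+00/-3.931e+00) = 19.829547
iter 2: u=1.566576  f(a)=+3.743e-01  f'(a)=-3.250e+00  a ← 19.829547 − (+3.743e-01/-3.250e+00) = 19.944725
iter 3: u=1.557530  f(a)=+3.727e-03  f'(a)=-3.185e+00  a ← 19.944725 − (+3.727e-03/-3.185e+00) = 19.945895
iter 4: u=1.557438  f(a)=+3.776e-07  f'(a)=-3.185e+00  a ← 19.945895 − (+3.776e-07/-3.185e+00) = 19.945895
iter 5: u=1.557438  f(a)=+1.421e-14  f'(a)=-3.185e+00  a ← 19.945895 − (+1.421e-14/-3.185e+00) = 19.945895
converged: |Δa| < 1e-12 after 5 iterations
sag = a·(cosh(S/(2a)) − 1) = 19.945895·(cosh(1.557438) − 1) = 29.493208
T_max/T_min = cosh(S/(2a)) = 2.478661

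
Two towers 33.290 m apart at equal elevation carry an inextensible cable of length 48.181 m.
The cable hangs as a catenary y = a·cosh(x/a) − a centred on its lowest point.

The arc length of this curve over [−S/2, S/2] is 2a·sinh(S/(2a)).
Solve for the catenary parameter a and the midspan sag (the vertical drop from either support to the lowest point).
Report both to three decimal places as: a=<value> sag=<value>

seed: a₀ = √(S³/(24(L−S))) = √(33.290³/(24·14.891)) = 10.160221
iter 1: u=1.638252  f(a)=+2.131e+00  f'(a)=-3.797e+00  a ← 10.160221 − (+2.131e+00/-3.797e+00) = 10.721381
iter 2: u=1.552505  f(a)=+1.893e-01  f'(a)=-3.150e+00  a ← 10.721381 − (+1.893e-01/-3.150e+00) = 10.781467
iter 3: u=1.543853  f(a)=+1.815e-03  f'(a)=-3.090e+00  a ← 10.781467 − (+1.815e-03/-3.090e+00) = 10.782055
iter 4: u=1.543769  f(a)=+1.704e-07  f'(a)=-3.089e+00  a ← 10.782055 − (+1.704e-07/-3.089e+00) = 10.782055
iter 5: u=1.543769  f(a)=-7.105e-15  f'(a)=-3.089e+00  a ← 10.782055 − (-7.105e-15/-3.089e+00) = 10.782055
converged: |Δa| < 1e-12 after 5 iterations
sag = a·(cosh(S/(2a)) − 1) = 10.782055·(cosh(1.543769) − 1) = 15.611219
T_max/T_min = cosh(S/(2a)) = 2.447889

a=10.782 sag=15.611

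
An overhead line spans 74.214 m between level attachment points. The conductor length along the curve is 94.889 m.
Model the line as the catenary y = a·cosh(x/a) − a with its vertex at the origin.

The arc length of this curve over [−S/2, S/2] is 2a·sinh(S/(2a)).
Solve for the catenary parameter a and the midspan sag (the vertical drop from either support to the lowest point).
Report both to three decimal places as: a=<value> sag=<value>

a=29.831 sag=26.212

seed: a₀ = √(S³/(24(L−S))) = √(74.214³/(24·20.675)) = 28.701221
iter 1: u=1.292872  f(a)=+1.798e+00  f'(a)=-1.696e+00  a ← 28.701221 − (+1.798e+00/-1.696e+00) = 29.761332
iter 2: u=1.246819  f(a)=+1.044e-01  f'(a)=-1.505e+00  a ← 29.761332 − (+1.044e-01/-1.505e+00) = 29.830748
iter 3: u=1.243918  f(a)=+4.003e-04  f'(a)=-1.493e+00  a ← 29.830748 − (+4.003e-04/-1.493e+00) = 29.831016
iter 4: u=1.243907  f(a)=+5.930e-09  f'(a)=-1.493e+00  a ← 29.831016 − (+5.930e-09/-1.493e+00) = 29.831016
iter 5: u=1.243907  f(a)=-1.421e-14  f'(a)=-1.493e+00  a ← 29.831016 − (-1.421e-14/-1.493e+00) = 29.831016
converged: |Δa| < 1e-12 after 5 iterations
sag = a·(cosh(S/(2a)) − 1) = 29.831016·(cosh(1.243907) − 1) = 26.212450
T_max/T_min = cosh(S/(2a)) = 1.878698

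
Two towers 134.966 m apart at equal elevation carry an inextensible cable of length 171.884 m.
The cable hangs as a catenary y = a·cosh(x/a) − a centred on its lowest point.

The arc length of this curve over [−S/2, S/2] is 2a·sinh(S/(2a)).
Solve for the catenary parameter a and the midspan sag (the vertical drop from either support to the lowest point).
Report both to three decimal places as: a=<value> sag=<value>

seed: a₀ = √(S³/(24(L−S))) = √(134.966³/(24·36.918)) = 52.675888
iter 1: u=1.281098  f(a)=+3.151e+00  f'(a)=-1.646e+00  a ← 52.675888 − (+3.151e+00/-1.646e+00) = 54.590406
iter 2: u=1.236170  f(a)=+1.799e-01  f'(a)=-1.463e+00  a ← 54.590406 − (+1.799e-01/-1.463e+00) = 54.713417
iter 3: u=1.233390  f(a)=+6.653e-04  f'(a)=-1.452e+00  a ← 54.713417 − (+6.653e-04/-1.452e+00) = 54.713875
iter 4: u=1.233380  f(a)=+9.172e-09  f'(a)=-1.452e+00  a ← 54.713875 − (+9.172e-09/-1.452e+00) = 54.713875
iter 5: u=1.233380  f(a)=+0.000e+00  f'(a)=-1.452e+00  a ← 54.713875 − (+0.000e+00/-1.452e+00) = 54.713875
converged: |Δa| < 1e-12 after 5 iterations
sag = a·(cosh(S/(2a)) − 1) = 54.713875·(cosh(1.233380) − 1) = 47.166621
T_max/T_min = cosh(S/(2a)) = 1.862060

a=54.714 sag=47.167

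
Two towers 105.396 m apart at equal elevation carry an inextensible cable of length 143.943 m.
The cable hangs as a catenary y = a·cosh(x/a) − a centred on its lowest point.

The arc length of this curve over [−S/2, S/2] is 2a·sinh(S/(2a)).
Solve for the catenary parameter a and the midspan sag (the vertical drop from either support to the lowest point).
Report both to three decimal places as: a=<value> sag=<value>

a=37.382 sag=43.719

seed: a₀ = √(S³/(24(L−S))) = √(105.396³/(24·38.547)) = 35.574211
iter 1: u=1.481354  f(a)=+4.457e+00  f'(a)=-2.682e+00  a ← 35.574211 − (+4.457e+00/-2.682e+00) = 37.236424
iter 2: u=1.415227  f(a)=+3.314e-01  f'(a)=-2.296e+00  a ← 37.236424 − (+3.314e-01/-2.296e+00) = 37.380763
iter 3: u=1.409763  f(a)=+2.158e-03  f'(a)=-2.266e+00  a ← 37.380763 − (+2.158e-03/-2.266e+00) = 37.381715
iter 4: u=1.409727  f(a)=+9.281e-08  f'(a)=-2.266e+00  a ← 37.381715 − (+9.281e-08/-2.266e+00) = 37.381715
iter 5: u=1.409727  f(a)=+0.000e+00  f'(a)=-2.266e+00  a ← 37.381715 − (+0.000e+00/-2.266e+00) = 37.381715
converged: |Δa| < 1e-12 after 5 iterations
sag = a·(cosh(S/(2a)) − 1) = 37.381715·(cosh(1.409727) − 1) = 43.718775
T_max/T_min = cosh(S/(2a)) = 2.169523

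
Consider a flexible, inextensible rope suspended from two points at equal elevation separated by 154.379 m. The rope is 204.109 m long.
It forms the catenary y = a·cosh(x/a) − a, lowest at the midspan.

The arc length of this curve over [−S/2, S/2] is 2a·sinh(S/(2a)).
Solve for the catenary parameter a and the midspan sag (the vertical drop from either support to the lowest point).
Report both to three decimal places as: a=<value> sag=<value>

seed: a₀ = √(S³/(24(L−S))) = √(154.379³/(24·49.730)) = 55.522305
iter 1: u=1.390243  f(a)=+5.033e+00  f'(a)=-2.162e+00  a ← 55.522305 − (+5.033e+00/-2.162e+00) = 57.849882
iter 2: u=1.334307  f(a)=+3.338e-01  f'(a)=-1.884e+00  a ← 57.849882 − (+3.338e-01/-1.884e+00) = 58.027036
iter 3: u=1.330233  f(a)=+1.699e-03  f'(a)=-1.865e+00  a ← 58.027036 − (+1.699e-03/-1.865e+00) = 58.027947
iter 4: u=1.330212  f(a)=+4.450e-08  f'(a)=-1.865e+00  a ← 58.027947 − (+4.450e-08/-1.865e+00) = 58.027947
iter 5: u=1.330212  f(a)=+0.000e+00  f'(a)=-1.865e+00  a ← 58.027947 − (+0.000e+00/-1.865e+00) = 58.027947
converged: |Δa| < 1e-12 after 5 iterations
sag = a·(cosh(S/(2a)) − 1) = 58.027947·(cosh(1.330212) − 1) = 59.370365
T_max/T_min = cosh(S/(2a)) = 2.023134

a=58.028 sag=59.370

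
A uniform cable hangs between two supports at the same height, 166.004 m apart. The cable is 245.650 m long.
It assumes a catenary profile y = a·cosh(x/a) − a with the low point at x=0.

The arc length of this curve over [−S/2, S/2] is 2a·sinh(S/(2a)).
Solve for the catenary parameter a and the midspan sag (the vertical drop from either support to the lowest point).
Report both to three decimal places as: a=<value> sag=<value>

a=52.113 sag=81.310

seed: a₀ = √(S³/(24(L−S))) = √(166.004³/(24·79.646)) = 48.920425
iter 1: u=1.696674  f(a)=+1.228e+01  f'(a)=-4.295e+00  a ← 48.920425 − (+1.228e+01/-4.295e+00) = 51.779880
iter 2: u=1.602978  f(a)=+1.159e+00  f'(a)=-3.519e+00  a ← 51.779880 − (+1.159e+00/-3.519e+00) = 52.109247
iter 3: u=1.592846  f(a)=+1.270e-02  f'(a)=-3.443e+00  a ← 52.109247 − (+1.270e-02/-3.443e+00) = 52.112936
iter 4: u=1.592733  f(a)=+1.562e-06  f'(a)=-3.442e+00  a ← 52.112936 − (+1.562e-06/-3.442e+00) = 52.112937
iter 5: u=1.592733  f(a)=+2.842e-14  f'(a)=-3.442e+00  a ← 52.112937 − (+2.842e-14/-3.442e+00) = 52.112937
converged: |Δa| < 1e-12 after 5 iterations
sag = a·(cosh(S/(2a)) − 1) = 52.112937·(cosh(1.592733) − 1) = 81.310220
T_max/T_min = cosh(S/(2a)) = 2.560269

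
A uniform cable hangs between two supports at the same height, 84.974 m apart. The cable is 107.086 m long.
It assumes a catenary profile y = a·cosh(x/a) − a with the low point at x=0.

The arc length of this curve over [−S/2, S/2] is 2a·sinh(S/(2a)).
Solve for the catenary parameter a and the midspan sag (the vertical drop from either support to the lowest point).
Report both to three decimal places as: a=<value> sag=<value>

seed: a₀ = √(S³/(24(L−S))) = √(84.974³/(24·22.112)) = 34.002391
iter 1: u=1.249530  f(a)=+1.792e+00  f'(a)=-1.515e+00  a ← 34.002391 − (+1.792e+00/-1.515e+00) = 35.184821
iter 2: u=1.207538  f(a)=+9.771e-02  f'(a)=-1.354e+00  a ← 35.184821 − (+9.771e-02/-1.354e+00) = 35.256974
iter 3: u=1.205067  f(a)=+3.276e-04  f'(a)=-1.345e+00  a ← 35.256974 − (+3.276e-04/-1.345e+00) = 35.257218
iter 4: u=1.205058  f(a)=+3.711e-09  f'(a)=-1.345e+00  a ← 35.257218 − (+3.711e-09/-1.345e+00) = 35.257218
iter 5: u=1.205058  f(a)=+0.000e+00  f'(a)=-1.345e+00  a ← 35.257218 − (+0.000e+00/-1.345e+00) = 35.257218
converged: |Δa| < 1e-12 after 5 iterations
sag = a·(cosh(S/(2a)) − 1) = 35.257218·(cosh(1.205058) − 1) = 28.851473
T_max/T_min = cosh(S/(2a)) = 1.818314

a=35.257 sag=28.851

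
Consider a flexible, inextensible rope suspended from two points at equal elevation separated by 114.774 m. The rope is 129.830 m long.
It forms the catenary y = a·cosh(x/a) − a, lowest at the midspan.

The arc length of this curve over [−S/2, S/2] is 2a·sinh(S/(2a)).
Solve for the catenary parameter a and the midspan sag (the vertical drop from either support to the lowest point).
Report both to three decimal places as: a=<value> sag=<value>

seed: a₀ = √(S³/(24(L−S))) = √(114.774³/(24·15.056)) = 64.685189
iter 1: u=0.887174  f(a)=+6.037e-01  f'(a)=-5.032e-01  a ← 64.685189 − (+6.037e-01/-5.032e-01) = 65.884983
iter 2: u=0.871018  f(a)=+1.721e-02  f'(a)=-4.749e-01  a ← 65.884983 − (+1.721e-02/-4.749e-01) = 65.921217
iter 3: u=0.870539  f(a)=+1.489e-05  f'(a)=-4.741e-01  a ← 65.921217 − (+1.489e-05/-4.741e-01) = 65.921249
iter 4: u=0.870539  f(a)=+1.117e-11  f'(a)=-4.741e-01  a ← 65.921249 − (+1.117e-11/-4.741e-01) = 65.921249
converged: |Δa| < 1e-12 after 4 iterations
sag = a·(cosh(S/(2a)) − 1) = 65.921249·(cosh(0.870539) − 1) = 26.596686
T_max/T_min = cosh(S/(2a)) = 1.403462

a=65.921 sag=26.597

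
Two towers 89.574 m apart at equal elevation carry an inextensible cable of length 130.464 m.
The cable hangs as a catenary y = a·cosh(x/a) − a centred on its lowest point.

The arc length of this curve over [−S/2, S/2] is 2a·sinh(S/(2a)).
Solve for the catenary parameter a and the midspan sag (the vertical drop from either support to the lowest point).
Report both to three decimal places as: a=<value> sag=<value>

a=28.749 sag=42.537

seed: a₀ = √(S³/(24(L−S))) = √(89.574³/(24·40.890)) = 27.061931
iter 1: u=1.654982  f(a)=+5.979e+00  f'(a)=-3.935e+00  a ← 27.061931 − (+5.979e+00/-3.935e+00) = 28.581485
iter 2: u=1.566993  f(a)=+5.406e-01  f'(a)=-3.253e+00  a ← 28.581485 − (+5.406e-01/-3.253e+00) = 28.747672
iter 3: u=1.557935  f(a)=+5.389e-03  f'(a)=-3.188e+00  a ← 28.747672 − (+5.389e-03/-3.188e+00) = 28.749362
iter 4: u=1.557843  f(a)=+5.472e-07  f'(a)=-3.188e+00  a ← 28.749362 − (+5.472e-07/-3.188e+00) = 28.749363
iter 5: u=1.557843  f(a)=+0.000e+00  f'(a)=-3.188e+00  a ← 28.749363 − (+0.000e+00/-3.188e+00) = 28.749363
converged: |Δa| < 1e-12 after 5 iterations
sag = a·(cosh(S/(2a)) − 1) = 28.749363·(cosh(1.557843) − 1) = 42.536959
T_max/T_min = cosh(S/(2a)) = 2.479579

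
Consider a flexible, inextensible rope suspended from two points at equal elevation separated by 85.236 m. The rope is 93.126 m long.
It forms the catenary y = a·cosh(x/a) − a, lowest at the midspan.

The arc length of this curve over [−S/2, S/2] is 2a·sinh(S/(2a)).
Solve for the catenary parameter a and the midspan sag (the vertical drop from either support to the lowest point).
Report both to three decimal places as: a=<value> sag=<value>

a=57.964 sag=16.386

seed: a₀ = √(S³/(24(L−S))) = √(85.236³/(24·7.890)) = 57.186099
iter 1: u=0.745251  f(a)=+2.220e-01  f'(a)=-2.916e-01  a ← 57.186099 − (+2.220e-01/-2.916e-01) = 57.947568
iter 2: u=0.735458  f(a)=+4.512e-03  f'(a)=-2.798e-01  a ← 57.947568 − (+4.512e-03/-2.798e-01) = 57.963694
iter 3: u=0.735253  f(a)=+1.950e-06  f'(a)=-2.796e-01  a ← 57.963694 − (+1.950e-06/-2.796e-01) = 57.963701
iter 4: u=0.735253  f(a)=+3.553e-13  f'(a)=-2.796e-01  a ← 57.963701 − (+3.553e-13/-2.796e-01) = 57.963701
converged: |Δa| < 1e-12 after 4 iterations
sag = a·(cosh(S/(2a)) − 1) = 57.963701·(cosh(0.735253) − 1) = 16.386172
T_max/T_min = cosh(S/(2a)) = 1.282697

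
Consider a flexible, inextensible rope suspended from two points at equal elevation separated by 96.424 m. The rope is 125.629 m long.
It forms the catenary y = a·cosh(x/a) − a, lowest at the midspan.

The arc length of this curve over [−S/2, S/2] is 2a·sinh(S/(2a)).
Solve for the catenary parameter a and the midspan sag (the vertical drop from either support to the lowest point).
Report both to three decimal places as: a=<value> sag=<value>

a=37.287 sag=35.761

seed: a₀ = √(S³/(24(L−S))) = √(96.424³/(24·29.205)) = 35.763786
iter 1: u=1.348068  f(a)=+2.771e+00  f'(a)=-1.950e+00  a ← 35.763786 − (+2.771e+00/-1.950e+00) = 37.185089
iter 2: u=1.296541  f(a)=+1.738e-01  f'(a)=-1.712e+00  a ← 37.185089 − (+1.738e-01/-1.712e+00) = 37.286572
iter 3: u=1.293012  f(a)=+7.843e-04  f'(a)=-1.697e+00  a ← 37.286572 − (+7.843e-04/-1.697e+00) = 37.287034
iter 4: u=1.292996  f(a)=+1.614e-08  f'(a)=-1.697e+00  a ← 37.287034 − (+1.614e-08/-1.697e+00) = 37.287034
iter 5: u=1.292996  f(a)=+1.421e-14  f'(a)=-1.697e+00  a ← 37.287034 − (+1.421e-14/-1.697e+00) = 37.287034
converged: |Δa| < 1e-12 after 5 iterations
sag = a·(cosh(S/(2a)) − 1) = 37.287034·(cosh(1.292996) − 1) = 35.760788
T_max/T_min = cosh(S/(2a)) = 1.959068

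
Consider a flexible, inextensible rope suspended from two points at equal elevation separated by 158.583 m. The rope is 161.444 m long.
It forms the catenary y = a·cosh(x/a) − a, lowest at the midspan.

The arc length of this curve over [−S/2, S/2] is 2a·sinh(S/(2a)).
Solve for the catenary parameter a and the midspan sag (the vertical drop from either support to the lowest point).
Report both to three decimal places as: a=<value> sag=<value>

a=241.651 sag=13.126

seed: a₀ = √(S³/(24(L−S))) = √(158.583³/(24·2.861)) = 241.001860
iter 1: u=0.329008  f(a)=+1.552e-02  f'(a)=-2.400e-02  a ← 241.001860 − (+1.552e-02/-2.400e-02) = 241.648703
iter 2: u=0.328127  f(a)=+6.272e-05  f'(a)=-2.381e-02  a ← 241.648703 − (+6.272e-05/-2.381e-02) = 241.651337
iter 3: u=0.328124  f(a)=+1.033e-09  f'(a)=-2.381e-02  a ← 241.651337 − (+1.033e-09/-2.381e-02) = 241.651337
iter 4: u=0.328124  f(a)=-5.684e-14  f'(a)=-2.381e-02  a ← 241.651337 − (-5.684e-14/-2.381e-02) = 241.651337
converged: |Δa| < 1e-12 after 4 iterations
sag = a·(cosh(S/(2a)) − 1) = 241.651337·(cosh(0.328124) − 1) = 13.125840
T_max/T_min = cosh(S/(2a)) = 1.054317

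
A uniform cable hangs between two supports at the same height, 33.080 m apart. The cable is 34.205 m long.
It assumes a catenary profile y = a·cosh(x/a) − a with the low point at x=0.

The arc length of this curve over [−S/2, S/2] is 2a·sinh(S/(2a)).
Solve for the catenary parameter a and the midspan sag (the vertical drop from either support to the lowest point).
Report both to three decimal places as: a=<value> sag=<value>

a=36.801 sag=3.780

seed: a₀ = √(S³/(24(L−S))) = √(33.080³/(24·1.125)) = 36.615618
iter 1: u=0.451720  f(a)=+1.153e-02  f'(a)=-6.271e-02  a ← 36.615618 − (+1.153e-02/-6.271e-02) = 36.799534
iter 2: u=0.449462  f(a)=+8.748e-05  f'(a)=-6.176e-02  a ← 36.799534 − (+8.748e-05/-6.176e-02) = 36.800950
iter 3: u=0.449445  f(a)=+5.118e-09  f'(a)=-6.176e-02  a ← 36.800950 − (+5.118e-09/-6.176e-02) = 36.800950
iter 4: u=0.449445  f(a)=+7.105e-15  f'(a)=-6.176e-02  a ← 36.800950 − (+7.105e-15/-6.176e-02) = 36.800950
converged: |Δa| < 1e-12 after 4 iterations
sag = a·(cosh(S/(2a)) − 1) = 36.800950·(cosh(0.449445) − 1) = 3.779900
T_max/T_min = cosh(S/(2a)) = 1.102712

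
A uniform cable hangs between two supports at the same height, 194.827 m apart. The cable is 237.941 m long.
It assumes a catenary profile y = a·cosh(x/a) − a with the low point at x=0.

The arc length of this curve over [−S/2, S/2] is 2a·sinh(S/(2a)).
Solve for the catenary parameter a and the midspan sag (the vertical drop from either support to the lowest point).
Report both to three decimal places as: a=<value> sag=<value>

a=87.214 sag=60.300

seed: a₀ = √(S³/(24(L−S))) = √(194.827³/(24·43.114)) = 84.539356
iter 1: u=1.152286  f(a)=+2.954e+00  f'(a)=-1.162e+00  a ← 84.539356 − (+2.954e+00/-1.162e+00) = 87.081929
iter 2: u=1.118642  f(a)=+1.385e-01  f'(a)=-1.055e+00  a ← 87.081929 − (+1.385e-01/-1.055e+00) = 87.213190
iter 3: u=1.116958  f(a)=+3.377e-04  f'(a)=-1.050e+00  a ← 87.213190 − (+3.377e-04/-1.050e+00) = 87.213512
iter 4: u=1.116954  f(a)=+2.018e-09  f'(a)=-1.050e+00  a ← 87.213512 − (+2.018e-09/-1.050e+00) = 87.213512
iter 5: u=1.116954  f(a)=-2.842e-14  f'(a)=-1.050e+00  a ← 87.213512 − (-2.842e-14/-1.050e+00) = 87.213512
converged: |Δa| < 1e-12 after 5 iterations
sag = a·(cosh(S/(2a)) − 1) = 87.213512·(cosh(1.116954) − 1) = 60.299798
T_max/T_min = cosh(S/(2a)) = 1.691404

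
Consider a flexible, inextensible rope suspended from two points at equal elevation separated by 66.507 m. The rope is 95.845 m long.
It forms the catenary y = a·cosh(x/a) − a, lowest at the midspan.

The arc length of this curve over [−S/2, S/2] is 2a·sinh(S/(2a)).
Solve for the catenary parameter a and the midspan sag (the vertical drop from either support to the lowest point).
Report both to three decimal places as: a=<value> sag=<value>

a=21.675 sag=30.921

seed: a₀ = √(S³/(24(L−S))) = √(66.507³/(24·29.338)) = 20.439966
iter 1: u=1.626886  f(a)=+4.136e+00  f'(a)=-3.706e+00  a ← 20.439966 − (+4.136e+00/-3.706e+00) = 21.556138
iter 2: u=1.542646  f(a)=+3.630e-01  f'(a)=-3.082e+00  a ← 21.556138 − (+3.630e-01/-3.082e+00) = 21.673932
iter 3: u=1.534262  f(a)=+3.389e-03  f'(a)=-3.024e+00  a ← 21.673932 − (+3.389e-03/-3.024e+00) = 21.675053
iter 4: u=1.534183  f(a)=+3.016e-07  f'(a)=-3.024e+00  a ← 21.675053 − (+3.016e-07/-3.024e+00) = 21.675053
iter 5: u=1.534183  f(a)=+0.000e+00  f'(a)=-3.024e+00  a ← 21.675053 − (+0.000e+00/-3.024e+00) = 21.675053
converged: |Δa| < 1e-12 after 5 iterations
sag = a·(cosh(S/(2a)) − 1) = 21.675053·(cosh(1.534183) − 1) = 30.921277
T_max/T_min = cosh(S/(2a)) = 2.426584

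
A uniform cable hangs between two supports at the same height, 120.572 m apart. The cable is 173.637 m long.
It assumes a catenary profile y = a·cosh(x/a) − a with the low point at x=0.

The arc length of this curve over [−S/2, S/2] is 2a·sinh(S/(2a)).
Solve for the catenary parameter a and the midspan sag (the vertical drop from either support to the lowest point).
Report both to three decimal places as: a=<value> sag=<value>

a=39.336 sag=55.978

seed: a₀ = √(S³/(24(L−S))) = √(120.572³/(24·53.065)) = 37.098811
iter 1: u=1.625012  f(a)=+7.463e+00  f'(a)=-3.691e+00  a ← 37.098811 − (+7.463e+00/-3.691e+00) = 39.120866
iter 2: u=1.541019  f(a)=+6.536e-01  f'(a)=-3.070e+00  a ← 39.120866 − (+6.536e-01/-3.070e+00) = 39.333749
iter 3: u=1.532679  f(a)=+6.076e-03  f'(a)=-3.014e+00  a ← 39.333749 − (+6.076e-03/-3.014e+00) = 39.335765
iter 4: u=1.532600  f(a)=+5.359e-07  f'(a)=-3.013e+00  a ← 39.335765 − (+5.359e-07/-3.013e+00) = 39.335765
iter 5: u=1.532600  f(a)=+0.000e+00  f'(a)=-3.013e+00  a ← 39.335765 − (+0.000e+00/-3.013e+00) = 39.335765
converged: |Δa| < 1e-12 after 5 iterations
sag = a·(cosh(S/(2a)) − 1) = 39.335765·(cosh(1.532600) − 1) = 55.978213
T_max/T_min = cosh(S/(2a)) = 2.423087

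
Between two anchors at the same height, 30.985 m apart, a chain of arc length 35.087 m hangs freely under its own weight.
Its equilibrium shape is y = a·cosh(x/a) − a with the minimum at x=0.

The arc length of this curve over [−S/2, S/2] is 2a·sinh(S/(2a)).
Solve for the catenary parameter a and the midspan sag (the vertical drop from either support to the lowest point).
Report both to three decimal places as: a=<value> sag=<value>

a=17.718 sag=7.216

seed: a₀ = √(S³/(24(L−S))) = √(30.985³/(24·4.102)) = 17.382963
iter 1: u=0.891246  f(a)=+1.660e-01  f'(a)=-5.105e-01  a ← 17.382963 − (+1.660e-01/-5.105e-01) = 17.708178
iter 2: u=0.874878  f(a)=+4.774e-03  f'(a)=-4.815e-01  a ← 17.708178 − (+4.774e-03/-4.815e-01) = 17.718092
iter 3: u=0.874389  f(a)=+4.206e-06  f'(a)=-4.807e-01  a ← 17.718092 − (+4.206e-06/-4.807e-01) = 17.718101
iter 4: u=0.874388  f(a)=+3.276e-12  f'(a)=-4.807e-01  a ← 17.718101 − (+3.276e-12/-4.807e-01) = 17.718101
converged: |Δa| < 1e-12 after 4 iterations
sag = a·(cosh(S/(2a)) − 1) = 17.718101·(cosh(0.874388) − 1) = 7.215922
T_max/T_min = cosh(S/(2a)) = 1.407263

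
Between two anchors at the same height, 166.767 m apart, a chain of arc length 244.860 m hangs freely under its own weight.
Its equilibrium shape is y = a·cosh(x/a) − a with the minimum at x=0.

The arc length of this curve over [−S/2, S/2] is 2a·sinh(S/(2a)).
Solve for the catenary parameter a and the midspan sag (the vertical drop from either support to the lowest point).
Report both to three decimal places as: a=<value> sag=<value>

a=52.921 sag=80.457

seed: a₀ = √(S³/(24(L−S))) = √(166.767³/(24·78.093)) = 49.745466
iter 1: u=1.676203  f(a)=+1.173e+01  f'(a)=-4.115e+00  a ← 49.745466 − (+1.173e+01/-4.115e+00) = 52.596900
iter 2: u=1.585331  f(a)=+1.085e+00  f'(a)=-3.387e+00  a ← 52.596900 − (+1.085e+00/-3.387e+00) = 52.917139
iter 3: u=1.575737  f(a)=+1.135e-02  f'(a)=-3.316e+00  a ← 52.917139 − (+1.135e-02/-3.316e+00) = 52.920561
iter 4: u=1.575635  f(a)=+1.271e-06  f'(a)=-3.315e+00  a ← 52.920561 − (+1.271e-06/-3.315e+00) = 52.920561
iter 5: u=1.575635  f(a)=+0.000e+00  f'(a)=-3.315e+00  a ← 52.920561 − (+0.000e+00/-3.315e+00) = 52.920561
converged: |Δa| < 1e-12 after 5 iterations
sag = a·(cosh(S/(2a)) − 1) = 52.920561·(cosh(1.575635) − 1) = 80.457438
T_max/T_min = cosh(S/(2a)) = 2.520344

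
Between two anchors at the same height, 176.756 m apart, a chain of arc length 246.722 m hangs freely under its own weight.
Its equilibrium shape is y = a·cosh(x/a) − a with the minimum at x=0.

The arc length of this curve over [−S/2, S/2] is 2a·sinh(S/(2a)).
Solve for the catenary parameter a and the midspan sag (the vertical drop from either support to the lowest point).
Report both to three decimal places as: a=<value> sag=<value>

seed: a₀ = √(S³/(24(L−S))) = √(176.756³/(24·69.966)) = 57.347185
iter 1: u=1.541104  f(a)=+8.794e+00  f'(a)=-3.071e+00  a ← 57.347185 − (+8.794e+00/-3.071e+00) = 60.210807
iter 2: u=1.467810  f(a)=+7.016e-01  f'(a)=-2.599e+00  a ← 60.210807 − (+7.016e-01/-2.599e+00) = 60.480785
iter 3: u=1.461257  f(a)=+5.322e-03  f'(a)=-2.560e+00  a ← 60.480785 − (+5.322e-03/-2.560e+00) = 60.482865
iter 4: u=1.461207  f(a)=+3.113e-07  f'(a)=-2.559e+00  a ← 60.482865 − (+3.113e-07/-2.559e+00) = 60.482865
iter 5: u=1.461207  f(a)=-2.842e-14  f'(a)=-2.559e+00  a ← 60.482865 − (-2.842e-14/-2.559e+00) = 60.482865
converged: |Δa| < 1e-12 after 5 iterations
sag = a·(cosh(S/(2a)) − 1) = 60.482865·(cosh(1.461207) − 1) = 76.907503
T_max/T_min = cosh(S/(2a)) = 2.271559

a=60.483 sag=76.908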